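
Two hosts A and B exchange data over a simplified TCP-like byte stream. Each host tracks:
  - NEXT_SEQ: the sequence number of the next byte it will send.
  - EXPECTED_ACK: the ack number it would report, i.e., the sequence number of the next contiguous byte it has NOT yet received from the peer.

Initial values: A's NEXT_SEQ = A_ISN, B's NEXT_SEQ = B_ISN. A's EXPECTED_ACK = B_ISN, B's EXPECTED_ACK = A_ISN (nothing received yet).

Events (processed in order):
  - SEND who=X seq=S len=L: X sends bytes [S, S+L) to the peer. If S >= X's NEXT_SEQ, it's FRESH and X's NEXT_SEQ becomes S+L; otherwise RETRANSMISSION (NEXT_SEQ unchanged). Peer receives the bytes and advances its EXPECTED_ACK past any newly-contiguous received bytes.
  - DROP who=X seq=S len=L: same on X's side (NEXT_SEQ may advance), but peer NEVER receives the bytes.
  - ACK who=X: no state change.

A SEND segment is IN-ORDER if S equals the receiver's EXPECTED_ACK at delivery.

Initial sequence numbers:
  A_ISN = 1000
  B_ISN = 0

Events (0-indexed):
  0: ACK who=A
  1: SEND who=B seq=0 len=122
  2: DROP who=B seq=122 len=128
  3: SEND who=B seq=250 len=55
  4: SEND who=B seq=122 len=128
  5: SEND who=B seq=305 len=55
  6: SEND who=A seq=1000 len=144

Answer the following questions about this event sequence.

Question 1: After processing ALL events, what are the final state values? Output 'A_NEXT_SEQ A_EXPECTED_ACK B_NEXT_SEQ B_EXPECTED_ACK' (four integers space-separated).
Answer: 1144 360 360 1144

Derivation:
After event 0: A_seq=1000 A_ack=0 B_seq=0 B_ack=1000
After event 1: A_seq=1000 A_ack=122 B_seq=122 B_ack=1000
After event 2: A_seq=1000 A_ack=122 B_seq=250 B_ack=1000
After event 3: A_seq=1000 A_ack=122 B_seq=305 B_ack=1000
After event 4: A_seq=1000 A_ack=305 B_seq=305 B_ack=1000
After event 5: A_seq=1000 A_ack=360 B_seq=360 B_ack=1000
After event 6: A_seq=1144 A_ack=360 B_seq=360 B_ack=1144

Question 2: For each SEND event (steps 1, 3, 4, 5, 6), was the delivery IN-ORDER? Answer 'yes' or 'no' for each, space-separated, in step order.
Answer: yes no yes yes yes

Derivation:
Step 1: SEND seq=0 -> in-order
Step 3: SEND seq=250 -> out-of-order
Step 4: SEND seq=122 -> in-order
Step 5: SEND seq=305 -> in-order
Step 6: SEND seq=1000 -> in-order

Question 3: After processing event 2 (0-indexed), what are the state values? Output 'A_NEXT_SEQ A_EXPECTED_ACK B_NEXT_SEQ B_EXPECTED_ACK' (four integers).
After event 0: A_seq=1000 A_ack=0 B_seq=0 B_ack=1000
After event 1: A_seq=1000 A_ack=122 B_seq=122 B_ack=1000
After event 2: A_seq=1000 A_ack=122 B_seq=250 B_ack=1000

1000 122 250 1000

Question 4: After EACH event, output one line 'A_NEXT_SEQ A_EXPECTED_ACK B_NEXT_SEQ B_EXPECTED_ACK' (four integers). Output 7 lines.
1000 0 0 1000
1000 122 122 1000
1000 122 250 1000
1000 122 305 1000
1000 305 305 1000
1000 360 360 1000
1144 360 360 1144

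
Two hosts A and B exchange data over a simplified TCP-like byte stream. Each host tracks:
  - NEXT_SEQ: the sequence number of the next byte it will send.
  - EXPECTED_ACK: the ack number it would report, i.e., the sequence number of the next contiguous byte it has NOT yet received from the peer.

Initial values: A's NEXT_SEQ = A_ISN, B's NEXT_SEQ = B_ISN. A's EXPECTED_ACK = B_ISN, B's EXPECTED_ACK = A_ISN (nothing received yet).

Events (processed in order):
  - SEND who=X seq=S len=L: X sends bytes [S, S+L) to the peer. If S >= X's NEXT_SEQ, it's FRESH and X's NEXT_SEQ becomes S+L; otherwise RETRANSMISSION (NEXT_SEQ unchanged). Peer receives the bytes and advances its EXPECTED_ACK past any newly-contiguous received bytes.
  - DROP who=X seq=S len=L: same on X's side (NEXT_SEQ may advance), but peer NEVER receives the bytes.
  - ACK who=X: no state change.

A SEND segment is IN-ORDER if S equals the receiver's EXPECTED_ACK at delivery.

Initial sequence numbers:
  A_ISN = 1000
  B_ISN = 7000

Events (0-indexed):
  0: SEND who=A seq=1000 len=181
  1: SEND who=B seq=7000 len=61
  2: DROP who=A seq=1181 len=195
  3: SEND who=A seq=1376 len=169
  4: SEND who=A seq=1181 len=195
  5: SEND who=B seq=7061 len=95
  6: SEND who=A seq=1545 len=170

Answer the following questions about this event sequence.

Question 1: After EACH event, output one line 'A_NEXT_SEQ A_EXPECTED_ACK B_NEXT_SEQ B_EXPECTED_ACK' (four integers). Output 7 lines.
1181 7000 7000 1181
1181 7061 7061 1181
1376 7061 7061 1181
1545 7061 7061 1181
1545 7061 7061 1545
1545 7156 7156 1545
1715 7156 7156 1715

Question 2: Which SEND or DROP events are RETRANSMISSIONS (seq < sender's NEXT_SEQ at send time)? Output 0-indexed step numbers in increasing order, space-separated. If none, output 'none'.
Step 0: SEND seq=1000 -> fresh
Step 1: SEND seq=7000 -> fresh
Step 2: DROP seq=1181 -> fresh
Step 3: SEND seq=1376 -> fresh
Step 4: SEND seq=1181 -> retransmit
Step 5: SEND seq=7061 -> fresh
Step 6: SEND seq=1545 -> fresh

Answer: 4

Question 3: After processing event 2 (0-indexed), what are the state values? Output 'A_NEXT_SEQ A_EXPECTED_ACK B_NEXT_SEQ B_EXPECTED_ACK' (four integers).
After event 0: A_seq=1181 A_ack=7000 B_seq=7000 B_ack=1181
After event 1: A_seq=1181 A_ack=7061 B_seq=7061 B_ack=1181
After event 2: A_seq=1376 A_ack=7061 B_seq=7061 B_ack=1181

1376 7061 7061 1181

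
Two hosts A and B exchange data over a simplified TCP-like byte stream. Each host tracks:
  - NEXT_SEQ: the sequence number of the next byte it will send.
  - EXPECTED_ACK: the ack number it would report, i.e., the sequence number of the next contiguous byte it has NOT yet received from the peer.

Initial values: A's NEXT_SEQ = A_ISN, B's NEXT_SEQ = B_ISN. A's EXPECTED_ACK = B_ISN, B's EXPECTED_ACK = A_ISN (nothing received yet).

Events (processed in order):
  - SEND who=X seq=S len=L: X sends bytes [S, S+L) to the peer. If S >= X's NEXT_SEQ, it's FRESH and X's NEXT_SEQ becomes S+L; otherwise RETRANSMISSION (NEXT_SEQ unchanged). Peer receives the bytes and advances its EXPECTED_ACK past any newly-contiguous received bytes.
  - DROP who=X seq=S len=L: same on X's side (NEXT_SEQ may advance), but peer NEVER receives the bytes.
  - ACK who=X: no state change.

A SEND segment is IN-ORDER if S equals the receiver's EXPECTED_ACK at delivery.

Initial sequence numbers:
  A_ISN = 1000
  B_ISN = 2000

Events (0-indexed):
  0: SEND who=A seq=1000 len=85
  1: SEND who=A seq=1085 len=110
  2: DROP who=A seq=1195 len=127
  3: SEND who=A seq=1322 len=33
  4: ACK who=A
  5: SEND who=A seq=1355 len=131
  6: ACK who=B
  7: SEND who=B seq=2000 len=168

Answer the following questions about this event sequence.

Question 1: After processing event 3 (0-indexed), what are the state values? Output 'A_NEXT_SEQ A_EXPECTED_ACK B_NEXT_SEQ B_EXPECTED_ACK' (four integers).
After event 0: A_seq=1085 A_ack=2000 B_seq=2000 B_ack=1085
After event 1: A_seq=1195 A_ack=2000 B_seq=2000 B_ack=1195
After event 2: A_seq=1322 A_ack=2000 B_seq=2000 B_ack=1195
After event 3: A_seq=1355 A_ack=2000 B_seq=2000 B_ack=1195

1355 2000 2000 1195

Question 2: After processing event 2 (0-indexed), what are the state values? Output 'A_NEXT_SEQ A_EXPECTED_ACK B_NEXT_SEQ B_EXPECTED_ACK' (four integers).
After event 0: A_seq=1085 A_ack=2000 B_seq=2000 B_ack=1085
After event 1: A_seq=1195 A_ack=2000 B_seq=2000 B_ack=1195
After event 2: A_seq=1322 A_ack=2000 B_seq=2000 B_ack=1195

1322 2000 2000 1195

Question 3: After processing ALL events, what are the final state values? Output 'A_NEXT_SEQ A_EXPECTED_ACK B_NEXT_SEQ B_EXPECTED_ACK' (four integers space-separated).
After event 0: A_seq=1085 A_ack=2000 B_seq=2000 B_ack=1085
After event 1: A_seq=1195 A_ack=2000 B_seq=2000 B_ack=1195
After event 2: A_seq=1322 A_ack=2000 B_seq=2000 B_ack=1195
After event 3: A_seq=1355 A_ack=2000 B_seq=2000 B_ack=1195
After event 4: A_seq=1355 A_ack=2000 B_seq=2000 B_ack=1195
After event 5: A_seq=1486 A_ack=2000 B_seq=2000 B_ack=1195
After event 6: A_seq=1486 A_ack=2000 B_seq=2000 B_ack=1195
After event 7: A_seq=1486 A_ack=2168 B_seq=2168 B_ack=1195

Answer: 1486 2168 2168 1195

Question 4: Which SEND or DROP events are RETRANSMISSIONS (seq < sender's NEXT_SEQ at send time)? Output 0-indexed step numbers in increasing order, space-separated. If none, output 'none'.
Answer: none

Derivation:
Step 0: SEND seq=1000 -> fresh
Step 1: SEND seq=1085 -> fresh
Step 2: DROP seq=1195 -> fresh
Step 3: SEND seq=1322 -> fresh
Step 5: SEND seq=1355 -> fresh
Step 7: SEND seq=2000 -> fresh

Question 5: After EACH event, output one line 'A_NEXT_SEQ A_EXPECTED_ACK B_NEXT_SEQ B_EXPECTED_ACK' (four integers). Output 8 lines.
1085 2000 2000 1085
1195 2000 2000 1195
1322 2000 2000 1195
1355 2000 2000 1195
1355 2000 2000 1195
1486 2000 2000 1195
1486 2000 2000 1195
1486 2168 2168 1195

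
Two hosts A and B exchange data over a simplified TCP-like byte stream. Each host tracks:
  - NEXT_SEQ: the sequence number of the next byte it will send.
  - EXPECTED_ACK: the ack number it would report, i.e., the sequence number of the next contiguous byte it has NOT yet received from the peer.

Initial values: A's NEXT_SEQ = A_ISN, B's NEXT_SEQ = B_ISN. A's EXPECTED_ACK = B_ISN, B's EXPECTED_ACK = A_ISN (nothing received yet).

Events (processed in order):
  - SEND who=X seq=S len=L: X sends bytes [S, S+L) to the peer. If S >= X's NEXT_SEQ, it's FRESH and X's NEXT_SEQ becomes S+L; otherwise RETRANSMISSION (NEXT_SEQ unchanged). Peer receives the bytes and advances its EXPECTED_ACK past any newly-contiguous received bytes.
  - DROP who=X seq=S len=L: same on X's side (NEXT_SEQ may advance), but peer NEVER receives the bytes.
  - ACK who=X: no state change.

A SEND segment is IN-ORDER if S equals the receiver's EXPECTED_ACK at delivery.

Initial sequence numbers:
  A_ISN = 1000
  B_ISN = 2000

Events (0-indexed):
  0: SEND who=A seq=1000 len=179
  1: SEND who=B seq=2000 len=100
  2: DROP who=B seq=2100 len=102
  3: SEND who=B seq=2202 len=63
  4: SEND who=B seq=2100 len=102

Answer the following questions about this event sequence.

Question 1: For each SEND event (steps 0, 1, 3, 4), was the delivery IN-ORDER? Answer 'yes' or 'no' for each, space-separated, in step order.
Step 0: SEND seq=1000 -> in-order
Step 1: SEND seq=2000 -> in-order
Step 3: SEND seq=2202 -> out-of-order
Step 4: SEND seq=2100 -> in-order

Answer: yes yes no yes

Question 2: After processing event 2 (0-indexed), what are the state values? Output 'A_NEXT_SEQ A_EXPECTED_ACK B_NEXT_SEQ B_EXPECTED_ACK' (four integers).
After event 0: A_seq=1179 A_ack=2000 B_seq=2000 B_ack=1179
After event 1: A_seq=1179 A_ack=2100 B_seq=2100 B_ack=1179
After event 2: A_seq=1179 A_ack=2100 B_seq=2202 B_ack=1179

1179 2100 2202 1179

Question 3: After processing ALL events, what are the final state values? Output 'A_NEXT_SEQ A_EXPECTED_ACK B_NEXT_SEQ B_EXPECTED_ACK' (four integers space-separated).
After event 0: A_seq=1179 A_ack=2000 B_seq=2000 B_ack=1179
After event 1: A_seq=1179 A_ack=2100 B_seq=2100 B_ack=1179
After event 2: A_seq=1179 A_ack=2100 B_seq=2202 B_ack=1179
After event 3: A_seq=1179 A_ack=2100 B_seq=2265 B_ack=1179
After event 4: A_seq=1179 A_ack=2265 B_seq=2265 B_ack=1179

Answer: 1179 2265 2265 1179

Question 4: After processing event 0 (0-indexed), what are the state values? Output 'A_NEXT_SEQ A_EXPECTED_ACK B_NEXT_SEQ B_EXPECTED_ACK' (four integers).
After event 0: A_seq=1179 A_ack=2000 B_seq=2000 B_ack=1179

1179 2000 2000 1179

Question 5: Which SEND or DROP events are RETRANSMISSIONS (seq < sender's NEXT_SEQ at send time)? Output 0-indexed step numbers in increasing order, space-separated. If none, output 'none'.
Answer: 4

Derivation:
Step 0: SEND seq=1000 -> fresh
Step 1: SEND seq=2000 -> fresh
Step 2: DROP seq=2100 -> fresh
Step 3: SEND seq=2202 -> fresh
Step 4: SEND seq=2100 -> retransmit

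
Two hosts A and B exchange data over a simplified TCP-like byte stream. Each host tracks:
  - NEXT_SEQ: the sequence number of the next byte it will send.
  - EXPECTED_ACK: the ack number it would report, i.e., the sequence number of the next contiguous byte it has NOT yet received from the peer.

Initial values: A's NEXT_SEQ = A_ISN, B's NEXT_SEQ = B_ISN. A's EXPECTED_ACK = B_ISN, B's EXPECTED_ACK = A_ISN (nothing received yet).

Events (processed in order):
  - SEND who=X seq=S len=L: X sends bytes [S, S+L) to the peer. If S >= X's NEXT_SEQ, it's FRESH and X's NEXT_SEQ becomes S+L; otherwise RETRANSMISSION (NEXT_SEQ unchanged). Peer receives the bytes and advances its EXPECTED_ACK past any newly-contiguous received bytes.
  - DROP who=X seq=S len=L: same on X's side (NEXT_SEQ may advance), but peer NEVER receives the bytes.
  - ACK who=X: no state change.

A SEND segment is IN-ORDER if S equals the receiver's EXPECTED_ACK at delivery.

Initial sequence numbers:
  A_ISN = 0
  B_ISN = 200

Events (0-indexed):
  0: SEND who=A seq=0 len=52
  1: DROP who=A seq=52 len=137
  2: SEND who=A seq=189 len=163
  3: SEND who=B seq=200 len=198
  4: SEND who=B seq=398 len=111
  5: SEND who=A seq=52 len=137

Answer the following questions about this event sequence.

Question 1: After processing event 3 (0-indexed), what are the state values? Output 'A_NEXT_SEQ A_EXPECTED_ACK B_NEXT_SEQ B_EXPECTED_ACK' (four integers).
After event 0: A_seq=52 A_ack=200 B_seq=200 B_ack=52
After event 1: A_seq=189 A_ack=200 B_seq=200 B_ack=52
After event 2: A_seq=352 A_ack=200 B_seq=200 B_ack=52
After event 3: A_seq=352 A_ack=398 B_seq=398 B_ack=52

352 398 398 52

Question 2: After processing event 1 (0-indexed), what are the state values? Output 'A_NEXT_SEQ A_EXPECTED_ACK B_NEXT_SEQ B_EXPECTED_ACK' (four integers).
After event 0: A_seq=52 A_ack=200 B_seq=200 B_ack=52
After event 1: A_seq=189 A_ack=200 B_seq=200 B_ack=52

189 200 200 52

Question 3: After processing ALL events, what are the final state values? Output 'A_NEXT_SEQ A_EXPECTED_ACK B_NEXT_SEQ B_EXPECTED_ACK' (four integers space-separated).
Answer: 352 509 509 352

Derivation:
After event 0: A_seq=52 A_ack=200 B_seq=200 B_ack=52
After event 1: A_seq=189 A_ack=200 B_seq=200 B_ack=52
After event 2: A_seq=352 A_ack=200 B_seq=200 B_ack=52
After event 3: A_seq=352 A_ack=398 B_seq=398 B_ack=52
After event 4: A_seq=352 A_ack=509 B_seq=509 B_ack=52
After event 5: A_seq=352 A_ack=509 B_seq=509 B_ack=352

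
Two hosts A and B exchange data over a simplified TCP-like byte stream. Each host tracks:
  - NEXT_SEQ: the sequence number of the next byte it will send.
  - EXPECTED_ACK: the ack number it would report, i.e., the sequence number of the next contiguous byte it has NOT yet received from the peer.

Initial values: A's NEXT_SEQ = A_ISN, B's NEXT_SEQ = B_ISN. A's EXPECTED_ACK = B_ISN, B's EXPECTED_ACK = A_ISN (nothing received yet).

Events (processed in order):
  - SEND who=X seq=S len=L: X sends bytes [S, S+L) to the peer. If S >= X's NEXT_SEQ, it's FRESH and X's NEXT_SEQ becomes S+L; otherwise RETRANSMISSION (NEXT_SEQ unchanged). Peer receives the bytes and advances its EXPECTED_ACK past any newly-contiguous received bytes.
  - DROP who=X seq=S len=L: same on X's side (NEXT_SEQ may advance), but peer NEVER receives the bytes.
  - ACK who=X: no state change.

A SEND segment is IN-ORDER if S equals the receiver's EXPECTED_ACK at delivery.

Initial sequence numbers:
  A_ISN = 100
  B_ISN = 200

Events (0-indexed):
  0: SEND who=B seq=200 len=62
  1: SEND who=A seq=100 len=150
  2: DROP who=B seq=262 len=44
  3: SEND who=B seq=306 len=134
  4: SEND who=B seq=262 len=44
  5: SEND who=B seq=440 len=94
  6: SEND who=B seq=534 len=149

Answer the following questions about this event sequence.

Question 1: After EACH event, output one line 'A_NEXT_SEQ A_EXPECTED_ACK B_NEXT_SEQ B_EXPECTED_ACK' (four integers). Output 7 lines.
100 262 262 100
250 262 262 250
250 262 306 250
250 262 440 250
250 440 440 250
250 534 534 250
250 683 683 250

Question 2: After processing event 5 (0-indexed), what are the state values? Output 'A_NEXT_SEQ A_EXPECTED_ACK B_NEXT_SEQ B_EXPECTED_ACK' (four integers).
After event 0: A_seq=100 A_ack=262 B_seq=262 B_ack=100
After event 1: A_seq=250 A_ack=262 B_seq=262 B_ack=250
After event 2: A_seq=250 A_ack=262 B_seq=306 B_ack=250
After event 3: A_seq=250 A_ack=262 B_seq=440 B_ack=250
After event 4: A_seq=250 A_ack=440 B_seq=440 B_ack=250
After event 5: A_seq=250 A_ack=534 B_seq=534 B_ack=250

250 534 534 250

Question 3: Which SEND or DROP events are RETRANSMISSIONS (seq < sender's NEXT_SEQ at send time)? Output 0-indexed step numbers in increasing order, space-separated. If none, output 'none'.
Answer: 4

Derivation:
Step 0: SEND seq=200 -> fresh
Step 1: SEND seq=100 -> fresh
Step 2: DROP seq=262 -> fresh
Step 3: SEND seq=306 -> fresh
Step 4: SEND seq=262 -> retransmit
Step 5: SEND seq=440 -> fresh
Step 6: SEND seq=534 -> fresh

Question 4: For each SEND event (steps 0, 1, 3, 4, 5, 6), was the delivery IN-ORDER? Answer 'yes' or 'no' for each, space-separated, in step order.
Answer: yes yes no yes yes yes

Derivation:
Step 0: SEND seq=200 -> in-order
Step 1: SEND seq=100 -> in-order
Step 3: SEND seq=306 -> out-of-order
Step 4: SEND seq=262 -> in-order
Step 5: SEND seq=440 -> in-order
Step 6: SEND seq=534 -> in-order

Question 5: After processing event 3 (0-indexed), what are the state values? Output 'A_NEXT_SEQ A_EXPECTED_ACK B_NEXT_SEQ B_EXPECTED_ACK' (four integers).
After event 0: A_seq=100 A_ack=262 B_seq=262 B_ack=100
After event 1: A_seq=250 A_ack=262 B_seq=262 B_ack=250
After event 2: A_seq=250 A_ack=262 B_seq=306 B_ack=250
After event 3: A_seq=250 A_ack=262 B_seq=440 B_ack=250

250 262 440 250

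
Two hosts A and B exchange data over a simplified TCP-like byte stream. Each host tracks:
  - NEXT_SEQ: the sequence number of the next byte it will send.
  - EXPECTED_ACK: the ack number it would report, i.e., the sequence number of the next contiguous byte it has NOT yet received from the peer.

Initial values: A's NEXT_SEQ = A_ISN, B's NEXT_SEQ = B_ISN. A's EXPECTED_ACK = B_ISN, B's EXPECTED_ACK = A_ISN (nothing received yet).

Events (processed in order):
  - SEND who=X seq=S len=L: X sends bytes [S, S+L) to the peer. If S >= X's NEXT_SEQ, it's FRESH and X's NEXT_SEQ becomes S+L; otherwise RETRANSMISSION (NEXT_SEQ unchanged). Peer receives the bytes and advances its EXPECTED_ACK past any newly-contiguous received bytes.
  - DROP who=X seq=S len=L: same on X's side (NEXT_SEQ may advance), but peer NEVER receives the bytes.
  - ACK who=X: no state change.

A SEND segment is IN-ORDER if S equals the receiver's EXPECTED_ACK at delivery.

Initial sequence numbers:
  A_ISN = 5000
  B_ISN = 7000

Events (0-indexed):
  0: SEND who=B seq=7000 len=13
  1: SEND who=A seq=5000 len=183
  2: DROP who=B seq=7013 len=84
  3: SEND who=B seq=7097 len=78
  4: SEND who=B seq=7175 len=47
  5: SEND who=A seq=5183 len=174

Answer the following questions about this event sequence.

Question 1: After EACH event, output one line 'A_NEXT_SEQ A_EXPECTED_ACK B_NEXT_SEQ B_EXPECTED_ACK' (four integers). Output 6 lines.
5000 7013 7013 5000
5183 7013 7013 5183
5183 7013 7097 5183
5183 7013 7175 5183
5183 7013 7222 5183
5357 7013 7222 5357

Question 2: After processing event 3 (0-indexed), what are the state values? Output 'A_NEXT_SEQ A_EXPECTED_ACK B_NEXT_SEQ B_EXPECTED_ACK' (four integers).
After event 0: A_seq=5000 A_ack=7013 B_seq=7013 B_ack=5000
After event 1: A_seq=5183 A_ack=7013 B_seq=7013 B_ack=5183
After event 2: A_seq=5183 A_ack=7013 B_seq=7097 B_ack=5183
After event 3: A_seq=5183 A_ack=7013 B_seq=7175 B_ack=5183

5183 7013 7175 5183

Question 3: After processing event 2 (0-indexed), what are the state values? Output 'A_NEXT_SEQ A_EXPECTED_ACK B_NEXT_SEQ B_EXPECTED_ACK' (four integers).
After event 0: A_seq=5000 A_ack=7013 B_seq=7013 B_ack=5000
After event 1: A_seq=5183 A_ack=7013 B_seq=7013 B_ack=5183
After event 2: A_seq=5183 A_ack=7013 B_seq=7097 B_ack=5183

5183 7013 7097 5183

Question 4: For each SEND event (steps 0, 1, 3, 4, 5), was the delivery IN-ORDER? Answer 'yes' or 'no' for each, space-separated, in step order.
Step 0: SEND seq=7000 -> in-order
Step 1: SEND seq=5000 -> in-order
Step 3: SEND seq=7097 -> out-of-order
Step 4: SEND seq=7175 -> out-of-order
Step 5: SEND seq=5183 -> in-order

Answer: yes yes no no yes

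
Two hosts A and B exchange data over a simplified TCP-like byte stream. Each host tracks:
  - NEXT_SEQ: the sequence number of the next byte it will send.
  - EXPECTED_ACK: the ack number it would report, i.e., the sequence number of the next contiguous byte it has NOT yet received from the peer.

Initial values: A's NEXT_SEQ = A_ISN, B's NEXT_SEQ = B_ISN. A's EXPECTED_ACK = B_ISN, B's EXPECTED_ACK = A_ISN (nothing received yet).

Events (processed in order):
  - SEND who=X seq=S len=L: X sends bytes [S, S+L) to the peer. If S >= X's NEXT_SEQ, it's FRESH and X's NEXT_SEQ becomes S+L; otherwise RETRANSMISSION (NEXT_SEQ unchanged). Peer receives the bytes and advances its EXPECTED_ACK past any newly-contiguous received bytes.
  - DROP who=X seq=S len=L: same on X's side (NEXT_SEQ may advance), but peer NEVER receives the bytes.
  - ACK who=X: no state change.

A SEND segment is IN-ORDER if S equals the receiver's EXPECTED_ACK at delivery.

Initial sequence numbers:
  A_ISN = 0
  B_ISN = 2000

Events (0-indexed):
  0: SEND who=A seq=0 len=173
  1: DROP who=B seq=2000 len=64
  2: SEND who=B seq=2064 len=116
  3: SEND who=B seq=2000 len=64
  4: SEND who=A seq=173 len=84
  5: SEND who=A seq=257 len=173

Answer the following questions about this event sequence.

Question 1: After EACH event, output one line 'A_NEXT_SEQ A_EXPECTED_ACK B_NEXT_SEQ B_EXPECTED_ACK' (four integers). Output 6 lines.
173 2000 2000 173
173 2000 2064 173
173 2000 2180 173
173 2180 2180 173
257 2180 2180 257
430 2180 2180 430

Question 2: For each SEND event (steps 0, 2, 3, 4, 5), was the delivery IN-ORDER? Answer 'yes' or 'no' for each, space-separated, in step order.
Step 0: SEND seq=0 -> in-order
Step 2: SEND seq=2064 -> out-of-order
Step 3: SEND seq=2000 -> in-order
Step 4: SEND seq=173 -> in-order
Step 5: SEND seq=257 -> in-order

Answer: yes no yes yes yes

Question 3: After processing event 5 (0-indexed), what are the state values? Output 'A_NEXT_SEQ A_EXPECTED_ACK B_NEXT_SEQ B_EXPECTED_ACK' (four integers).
After event 0: A_seq=173 A_ack=2000 B_seq=2000 B_ack=173
After event 1: A_seq=173 A_ack=2000 B_seq=2064 B_ack=173
After event 2: A_seq=173 A_ack=2000 B_seq=2180 B_ack=173
After event 3: A_seq=173 A_ack=2180 B_seq=2180 B_ack=173
After event 4: A_seq=257 A_ack=2180 B_seq=2180 B_ack=257
After event 5: A_seq=430 A_ack=2180 B_seq=2180 B_ack=430

430 2180 2180 430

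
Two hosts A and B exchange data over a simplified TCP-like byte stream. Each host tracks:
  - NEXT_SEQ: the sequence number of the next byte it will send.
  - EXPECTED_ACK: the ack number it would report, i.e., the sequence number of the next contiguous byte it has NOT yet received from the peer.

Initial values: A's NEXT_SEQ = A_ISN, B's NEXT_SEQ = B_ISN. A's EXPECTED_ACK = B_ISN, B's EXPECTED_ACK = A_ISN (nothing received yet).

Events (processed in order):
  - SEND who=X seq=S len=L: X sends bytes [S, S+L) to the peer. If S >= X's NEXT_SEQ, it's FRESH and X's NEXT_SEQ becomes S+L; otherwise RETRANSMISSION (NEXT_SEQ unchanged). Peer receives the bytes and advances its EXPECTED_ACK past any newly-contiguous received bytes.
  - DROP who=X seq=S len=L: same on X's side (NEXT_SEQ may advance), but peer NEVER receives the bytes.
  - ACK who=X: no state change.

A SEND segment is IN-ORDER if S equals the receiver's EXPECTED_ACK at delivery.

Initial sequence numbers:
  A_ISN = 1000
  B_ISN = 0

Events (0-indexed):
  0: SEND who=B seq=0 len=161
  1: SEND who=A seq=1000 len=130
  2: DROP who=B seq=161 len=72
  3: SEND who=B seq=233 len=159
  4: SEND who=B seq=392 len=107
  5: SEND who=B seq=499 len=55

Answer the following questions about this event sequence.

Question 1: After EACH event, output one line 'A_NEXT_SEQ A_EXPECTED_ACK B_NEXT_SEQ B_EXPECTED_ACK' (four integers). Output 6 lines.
1000 161 161 1000
1130 161 161 1130
1130 161 233 1130
1130 161 392 1130
1130 161 499 1130
1130 161 554 1130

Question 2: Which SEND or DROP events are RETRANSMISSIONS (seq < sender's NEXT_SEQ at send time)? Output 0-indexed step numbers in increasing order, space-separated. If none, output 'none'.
Answer: none

Derivation:
Step 0: SEND seq=0 -> fresh
Step 1: SEND seq=1000 -> fresh
Step 2: DROP seq=161 -> fresh
Step 3: SEND seq=233 -> fresh
Step 4: SEND seq=392 -> fresh
Step 5: SEND seq=499 -> fresh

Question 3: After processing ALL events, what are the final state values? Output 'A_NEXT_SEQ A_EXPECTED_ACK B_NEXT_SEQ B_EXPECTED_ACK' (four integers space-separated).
Answer: 1130 161 554 1130

Derivation:
After event 0: A_seq=1000 A_ack=161 B_seq=161 B_ack=1000
After event 1: A_seq=1130 A_ack=161 B_seq=161 B_ack=1130
After event 2: A_seq=1130 A_ack=161 B_seq=233 B_ack=1130
After event 3: A_seq=1130 A_ack=161 B_seq=392 B_ack=1130
After event 4: A_seq=1130 A_ack=161 B_seq=499 B_ack=1130
After event 5: A_seq=1130 A_ack=161 B_seq=554 B_ack=1130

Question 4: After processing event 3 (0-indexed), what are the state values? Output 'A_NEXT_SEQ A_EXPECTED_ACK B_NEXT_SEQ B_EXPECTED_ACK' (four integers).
After event 0: A_seq=1000 A_ack=161 B_seq=161 B_ack=1000
After event 1: A_seq=1130 A_ack=161 B_seq=161 B_ack=1130
After event 2: A_seq=1130 A_ack=161 B_seq=233 B_ack=1130
After event 3: A_seq=1130 A_ack=161 B_seq=392 B_ack=1130

1130 161 392 1130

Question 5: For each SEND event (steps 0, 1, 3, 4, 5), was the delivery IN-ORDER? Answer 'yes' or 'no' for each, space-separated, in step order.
Answer: yes yes no no no

Derivation:
Step 0: SEND seq=0 -> in-order
Step 1: SEND seq=1000 -> in-order
Step 3: SEND seq=233 -> out-of-order
Step 4: SEND seq=392 -> out-of-order
Step 5: SEND seq=499 -> out-of-order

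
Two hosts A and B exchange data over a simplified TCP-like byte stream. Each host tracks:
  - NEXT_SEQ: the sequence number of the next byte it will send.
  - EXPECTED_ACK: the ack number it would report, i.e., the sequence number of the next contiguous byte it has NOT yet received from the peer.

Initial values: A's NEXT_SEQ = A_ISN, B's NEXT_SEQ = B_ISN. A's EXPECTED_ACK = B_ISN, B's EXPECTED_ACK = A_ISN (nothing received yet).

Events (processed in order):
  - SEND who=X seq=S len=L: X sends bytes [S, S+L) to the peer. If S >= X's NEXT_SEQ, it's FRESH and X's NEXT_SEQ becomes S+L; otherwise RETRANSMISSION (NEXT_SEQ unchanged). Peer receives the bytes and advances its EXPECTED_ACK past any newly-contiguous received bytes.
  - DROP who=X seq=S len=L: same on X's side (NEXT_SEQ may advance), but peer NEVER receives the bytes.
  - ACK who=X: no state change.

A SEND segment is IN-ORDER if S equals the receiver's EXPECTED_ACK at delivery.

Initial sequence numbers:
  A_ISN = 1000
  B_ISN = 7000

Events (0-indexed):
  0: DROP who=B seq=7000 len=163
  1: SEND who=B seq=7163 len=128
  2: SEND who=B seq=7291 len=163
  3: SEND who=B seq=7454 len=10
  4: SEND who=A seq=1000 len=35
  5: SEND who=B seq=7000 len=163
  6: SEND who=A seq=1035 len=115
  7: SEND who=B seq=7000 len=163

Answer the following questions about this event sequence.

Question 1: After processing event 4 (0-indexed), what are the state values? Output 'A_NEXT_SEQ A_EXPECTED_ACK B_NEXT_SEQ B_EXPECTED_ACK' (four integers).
After event 0: A_seq=1000 A_ack=7000 B_seq=7163 B_ack=1000
After event 1: A_seq=1000 A_ack=7000 B_seq=7291 B_ack=1000
After event 2: A_seq=1000 A_ack=7000 B_seq=7454 B_ack=1000
After event 3: A_seq=1000 A_ack=7000 B_seq=7464 B_ack=1000
After event 4: A_seq=1035 A_ack=7000 B_seq=7464 B_ack=1035

1035 7000 7464 1035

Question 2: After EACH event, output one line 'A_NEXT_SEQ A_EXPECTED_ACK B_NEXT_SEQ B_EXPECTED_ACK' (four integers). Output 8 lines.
1000 7000 7163 1000
1000 7000 7291 1000
1000 7000 7454 1000
1000 7000 7464 1000
1035 7000 7464 1035
1035 7464 7464 1035
1150 7464 7464 1150
1150 7464 7464 1150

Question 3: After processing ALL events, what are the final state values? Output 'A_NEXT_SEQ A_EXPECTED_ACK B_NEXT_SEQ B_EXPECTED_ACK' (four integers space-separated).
After event 0: A_seq=1000 A_ack=7000 B_seq=7163 B_ack=1000
After event 1: A_seq=1000 A_ack=7000 B_seq=7291 B_ack=1000
After event 2: A_seq=1000 A_ack=7000 B_seq=7454 B_ack=1000
After event 3: A_seq=1000 A_ack=7000 B_seq=7464 B_ack=1000
After event 4: A_seq=1035 A_ack=7000 B_seq=7464 B_ack=1035
After event 5: A_seq=1035 A_ack=7464 B_seq=7464 B_ack=1035
After event 6: A_seq=1150 A_ack=7464 B_seq=7464 B_ack=1150
After event 7: A_seq=1150 A_ack=7464 B_seq=7464 B_ack=1150

Answer: 1150 7464 7464 1150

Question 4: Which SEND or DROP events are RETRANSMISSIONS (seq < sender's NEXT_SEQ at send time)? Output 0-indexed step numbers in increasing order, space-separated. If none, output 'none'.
Answer: 5 7

Derivation:
Step 0: DROP seq=7000 -> fresh
Step 1: SEND seq=7163 -> fresh
Step 2: SEND seq=7291 -> fresh
Step 3: SEND seq=7454 -> fresh
Step 4: SEND seq=1000 -> fresh
Step 5: SEND seq=7000 -> retransmit
Step 6: SEND seq=1035 -> fresh
Step 7: SEND seq=7000 -> retransmit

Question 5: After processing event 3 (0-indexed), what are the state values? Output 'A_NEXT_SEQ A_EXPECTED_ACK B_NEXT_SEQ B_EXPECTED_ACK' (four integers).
After event 0: A_seq=1000 A_ack=7000 B_seq=7163 B_ack=1000
After event 1: A_seq=1000 A_ack=7000 B_seq=7291 B_ack=1000
After event 2: A_seq=1000 A_ack=7000 B_seq=7454 B_ack=1000
After event 3: A_seq=1000 A_ack=7000 B_seq=7464 B_ack=1000

1000 7000 7464 1000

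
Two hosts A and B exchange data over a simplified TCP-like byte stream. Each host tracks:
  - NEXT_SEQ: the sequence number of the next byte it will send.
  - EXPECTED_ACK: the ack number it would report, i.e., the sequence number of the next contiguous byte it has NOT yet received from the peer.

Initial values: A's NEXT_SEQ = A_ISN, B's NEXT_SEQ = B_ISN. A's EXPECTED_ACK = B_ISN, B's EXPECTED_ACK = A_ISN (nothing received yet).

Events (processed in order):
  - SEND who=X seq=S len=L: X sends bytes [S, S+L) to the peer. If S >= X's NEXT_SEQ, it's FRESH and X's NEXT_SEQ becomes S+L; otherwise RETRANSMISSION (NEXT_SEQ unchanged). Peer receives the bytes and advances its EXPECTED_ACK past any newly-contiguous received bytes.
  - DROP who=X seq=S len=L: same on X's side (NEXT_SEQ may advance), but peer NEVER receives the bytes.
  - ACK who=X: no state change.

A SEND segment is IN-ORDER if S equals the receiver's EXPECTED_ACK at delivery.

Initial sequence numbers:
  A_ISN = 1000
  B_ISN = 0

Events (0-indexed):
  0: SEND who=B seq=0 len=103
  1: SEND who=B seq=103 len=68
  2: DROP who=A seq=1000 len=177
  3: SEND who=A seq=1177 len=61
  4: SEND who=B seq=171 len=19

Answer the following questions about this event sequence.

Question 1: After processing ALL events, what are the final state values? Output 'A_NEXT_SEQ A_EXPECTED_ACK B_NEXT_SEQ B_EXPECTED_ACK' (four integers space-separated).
After event 0: A_seq=1000 A_ack=103 B_seq=103 B_ack=1000
After event 1: A_seq=1000 A_ack=171 B_seq=171 B_ack=1000
After event 2: A_seq=1177 A_ack=171 B_seq=171 B_ack=1000
After event 3: A_seq=1238 A_ack=171 B_seq=171 B_ack=1000
After event 4: A_seq=1238 A_ack=190 B_seq=190 B_ack=1000

Answer: 1238 190 190 1000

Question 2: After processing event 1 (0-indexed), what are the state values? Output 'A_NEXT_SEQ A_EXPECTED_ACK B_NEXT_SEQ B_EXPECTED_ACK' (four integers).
After event 0: A_seq=1000 A_ack=103 B_seq=103 B_ack=1000
After event 1: A_seq=1000 A_ack=171 B_seq=171 B_ack=1000

1000 171 171 1000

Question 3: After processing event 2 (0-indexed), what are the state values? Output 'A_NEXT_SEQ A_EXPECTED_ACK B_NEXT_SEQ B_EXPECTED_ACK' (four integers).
After event 0: A_seq=1000 A_ack=103 B_seq=103 B_ack=1000
After event 1: A_seq=1000 A_ack=171 B_seq=171 B_ack=1000
After event 2: A_seq=1177 A_ack=171 B_seq=171 B_ack=1000

1177 171 171 1000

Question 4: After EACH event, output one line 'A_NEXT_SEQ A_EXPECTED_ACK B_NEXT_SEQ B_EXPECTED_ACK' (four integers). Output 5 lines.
1000 103 103 1000
1000 171 171 1000
1177 171 171 1000
1238 171 171 1000
1238 190 190 1000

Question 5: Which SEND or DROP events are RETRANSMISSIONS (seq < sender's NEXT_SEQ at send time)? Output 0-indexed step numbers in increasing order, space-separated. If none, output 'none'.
Answer: none

Derivation:
Step 0: SEND seq=0 -> fresh
Step 1: SEND seq=103 -> fresh
Step 2: DROP seq=1000 -> fresh
Step 3: SEND seq=1177 -> fresh
Step 4: SEND seq=171 -> fresh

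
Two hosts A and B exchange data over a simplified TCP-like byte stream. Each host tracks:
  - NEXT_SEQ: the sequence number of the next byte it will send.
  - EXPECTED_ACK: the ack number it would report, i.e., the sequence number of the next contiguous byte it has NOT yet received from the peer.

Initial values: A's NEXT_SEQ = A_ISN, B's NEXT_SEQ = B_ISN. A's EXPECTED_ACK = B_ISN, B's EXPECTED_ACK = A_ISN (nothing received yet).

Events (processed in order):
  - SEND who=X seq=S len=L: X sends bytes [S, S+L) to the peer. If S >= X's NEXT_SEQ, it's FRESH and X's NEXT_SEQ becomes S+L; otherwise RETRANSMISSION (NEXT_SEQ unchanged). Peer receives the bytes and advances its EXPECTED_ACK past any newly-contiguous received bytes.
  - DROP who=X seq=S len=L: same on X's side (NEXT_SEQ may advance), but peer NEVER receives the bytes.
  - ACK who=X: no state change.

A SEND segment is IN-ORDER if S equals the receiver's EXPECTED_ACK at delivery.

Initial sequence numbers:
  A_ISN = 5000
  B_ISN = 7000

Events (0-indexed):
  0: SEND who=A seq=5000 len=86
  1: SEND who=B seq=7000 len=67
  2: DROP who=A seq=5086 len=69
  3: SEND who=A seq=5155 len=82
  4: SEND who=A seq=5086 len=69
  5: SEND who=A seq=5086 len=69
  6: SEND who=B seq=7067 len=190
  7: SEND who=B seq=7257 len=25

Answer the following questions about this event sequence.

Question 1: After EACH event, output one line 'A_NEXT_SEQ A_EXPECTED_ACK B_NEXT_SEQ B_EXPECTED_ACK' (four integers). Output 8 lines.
5086 7000 7000 5086
5086 7067 7067 5086
5155 7067 7067 5086
5237 7067 7067 5086
5237 7067 7067 5237
5237 7067 7067 5237
5237 7257 7257 5237
5237 7282 7282 5237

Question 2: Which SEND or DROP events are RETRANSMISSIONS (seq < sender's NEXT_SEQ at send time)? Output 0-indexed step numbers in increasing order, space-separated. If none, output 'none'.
Answer: 4 5

Derivation:
Step 0: SEND seq=5000 -> fresh
Step 1: SEND seq=7000 -> fresh
Step 2: DROP seq=5086 -> fresh
Step 3: SEND seq=5155 -> fresh
Step 4: SEND seq=5086 -> retransmit
Step 5: SEND seq=5086 -> retransmit
Step 6: SEND seq=7067 -> fresh
Step 7: SEND seq=7257 -> fresh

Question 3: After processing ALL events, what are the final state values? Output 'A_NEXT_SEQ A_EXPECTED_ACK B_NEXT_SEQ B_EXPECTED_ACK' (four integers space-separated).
After event 0: A_seq=5086 A_ack=7000 B_seq=7000 B_ack=5086
After event 1: A_seq=5086 A_ack=7067 B_seq=7067 B_ack=5086
After event 2: A_seq=5155 A_ack=7067 B_seq=7067 B_ack=5086
After event 3: A_seq=5237 A_ack=7067 B_seq=7067 B_ack=5086
After event 4: A_seq=5237 A_ack=7067 B_seq=7067 B_ack=5237
After event 5: A_seq=5237 A_ack=7067 B_seq=7067 B_ack=5237
After event 6: A_seq=5237 A_ack=7257 B_seq=7257 B_ack=5237
After event 7: A_seq=5237 A_ack=7282 B_seq=7282 B_ack=5237

Answer: 5237 7282 7282 5237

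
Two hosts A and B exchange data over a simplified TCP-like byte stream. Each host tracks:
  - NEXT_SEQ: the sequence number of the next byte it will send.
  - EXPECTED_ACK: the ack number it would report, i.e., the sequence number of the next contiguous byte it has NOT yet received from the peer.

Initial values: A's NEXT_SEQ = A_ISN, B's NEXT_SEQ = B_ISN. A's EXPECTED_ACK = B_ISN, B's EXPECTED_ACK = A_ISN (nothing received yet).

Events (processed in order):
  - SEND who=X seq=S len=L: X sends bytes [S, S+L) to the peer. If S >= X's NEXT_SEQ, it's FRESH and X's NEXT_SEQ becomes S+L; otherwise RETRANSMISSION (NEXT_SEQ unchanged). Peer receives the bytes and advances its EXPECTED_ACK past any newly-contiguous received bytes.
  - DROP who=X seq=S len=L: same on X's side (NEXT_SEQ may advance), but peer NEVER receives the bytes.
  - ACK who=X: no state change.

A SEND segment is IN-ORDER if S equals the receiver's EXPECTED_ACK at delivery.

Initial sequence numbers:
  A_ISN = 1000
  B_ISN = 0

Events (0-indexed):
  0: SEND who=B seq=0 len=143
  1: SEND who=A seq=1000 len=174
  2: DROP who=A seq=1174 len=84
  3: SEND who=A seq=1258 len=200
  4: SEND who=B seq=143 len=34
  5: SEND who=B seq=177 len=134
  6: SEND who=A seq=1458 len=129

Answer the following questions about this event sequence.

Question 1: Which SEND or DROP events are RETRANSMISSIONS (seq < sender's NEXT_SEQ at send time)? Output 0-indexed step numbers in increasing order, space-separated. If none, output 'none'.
Step 0: SEND seq=0 -> fresh
Step 1: SEND seq=1000 -> fresh
Step 2: DROP seq=1174 -> fresh
Step 3: SEND seq=1258 -> fresh
Step 4: SEND seq=143 -> fresh
Step 5: SEND seq=177 -> fresh
Step 6: SEND seq=1458 -> fresh

Answer: none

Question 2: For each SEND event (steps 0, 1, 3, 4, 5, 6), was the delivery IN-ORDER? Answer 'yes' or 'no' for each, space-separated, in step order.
Answer: yes yes no yes yes no

Derivation:
Step 0: SEND seq=0 -> in-order
Step 1: SEND seq=1000 -> in-order
Step 3: SEND seq=1258 -> out-of-order
Step 4: SEND seq=143 -> in-order
Step 5: SEND seq=177 -> in-order
Step 6: SEND seq=1458 -> out-of-order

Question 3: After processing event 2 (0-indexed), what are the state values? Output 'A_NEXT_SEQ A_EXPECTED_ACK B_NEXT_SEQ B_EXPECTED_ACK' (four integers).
After event 0: A_seq=1000 A_ack=143 B_seq=143 B_ack=1000
After event 1: A_seq=1174 A_ack=143 B_seq=143 B_ack=1174
After event 2: A_seq=1258 A_ack=143 B_seq=143 B_ack=1174

1258 143 143 1174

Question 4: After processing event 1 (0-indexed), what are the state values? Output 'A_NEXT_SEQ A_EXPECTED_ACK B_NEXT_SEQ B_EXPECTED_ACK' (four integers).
After event 0: A_seq=1000 A_ack=143 B_seq=143 B_ack=1000
After event 1: A_seq=1174 A_ack=143 B_seq=143 B_ack=1174

1174 143 143 1174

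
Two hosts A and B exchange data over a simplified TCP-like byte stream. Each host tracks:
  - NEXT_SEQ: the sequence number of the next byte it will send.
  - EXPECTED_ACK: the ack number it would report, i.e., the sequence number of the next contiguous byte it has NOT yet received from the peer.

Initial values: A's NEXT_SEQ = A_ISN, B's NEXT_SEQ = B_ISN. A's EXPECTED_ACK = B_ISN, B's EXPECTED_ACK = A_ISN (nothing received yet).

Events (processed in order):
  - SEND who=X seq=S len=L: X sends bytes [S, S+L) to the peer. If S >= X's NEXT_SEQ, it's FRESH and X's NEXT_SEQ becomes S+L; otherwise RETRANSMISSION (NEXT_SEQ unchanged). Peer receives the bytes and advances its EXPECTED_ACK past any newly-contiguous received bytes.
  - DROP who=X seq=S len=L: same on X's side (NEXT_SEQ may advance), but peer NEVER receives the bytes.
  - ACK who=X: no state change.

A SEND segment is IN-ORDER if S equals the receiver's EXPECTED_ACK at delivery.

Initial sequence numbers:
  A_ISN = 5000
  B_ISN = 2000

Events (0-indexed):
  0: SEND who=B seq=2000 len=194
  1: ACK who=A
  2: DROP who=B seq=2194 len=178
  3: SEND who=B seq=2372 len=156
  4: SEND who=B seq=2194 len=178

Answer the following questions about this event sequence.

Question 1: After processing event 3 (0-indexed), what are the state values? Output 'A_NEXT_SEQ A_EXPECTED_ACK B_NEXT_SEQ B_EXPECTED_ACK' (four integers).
After event 0: A_seq=5000 A_ack=2194 B_seq=2194 B_ack=5000
After event 1: A_seq=5000 A_ack=2194 B_seq=2194 B_ack=5000
After event 2: A_seq=5000 A_ack=2194 B_seq=2372 B_ack=5000
After event 3: A_seq=5000 A_ack=2194 B_seq=2528 B_ack=5000

5000 2194 2528 5000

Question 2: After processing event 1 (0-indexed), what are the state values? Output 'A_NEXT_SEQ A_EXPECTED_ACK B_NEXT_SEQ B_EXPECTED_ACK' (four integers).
After event 0: A_seq=5000 A_ack=2194 B_seq=2194 B_ack=5000
After event 1: A_seq=5000 A_ack=2194 B_seq=2194 B_ack=5000

5000 2194 2194 5000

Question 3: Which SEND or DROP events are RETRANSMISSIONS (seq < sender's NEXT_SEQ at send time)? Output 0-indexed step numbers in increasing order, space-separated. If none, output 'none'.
Answer: 4

Derivation:
Step 0: SEND seq=2000 -> fresh
Step 2: DROP seq=2194 -> fresh
Step 3: SEND seq=2372 -> fresh
Step 4: SEND seq=2194 -> retransmit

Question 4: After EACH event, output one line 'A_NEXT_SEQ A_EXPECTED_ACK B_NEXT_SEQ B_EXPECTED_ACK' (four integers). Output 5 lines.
5000 2194 2194 5000
5000 2194 2194 5000
5000 2194 2372 5000
5000 2194 2528 5000
5000 2528 2528 5000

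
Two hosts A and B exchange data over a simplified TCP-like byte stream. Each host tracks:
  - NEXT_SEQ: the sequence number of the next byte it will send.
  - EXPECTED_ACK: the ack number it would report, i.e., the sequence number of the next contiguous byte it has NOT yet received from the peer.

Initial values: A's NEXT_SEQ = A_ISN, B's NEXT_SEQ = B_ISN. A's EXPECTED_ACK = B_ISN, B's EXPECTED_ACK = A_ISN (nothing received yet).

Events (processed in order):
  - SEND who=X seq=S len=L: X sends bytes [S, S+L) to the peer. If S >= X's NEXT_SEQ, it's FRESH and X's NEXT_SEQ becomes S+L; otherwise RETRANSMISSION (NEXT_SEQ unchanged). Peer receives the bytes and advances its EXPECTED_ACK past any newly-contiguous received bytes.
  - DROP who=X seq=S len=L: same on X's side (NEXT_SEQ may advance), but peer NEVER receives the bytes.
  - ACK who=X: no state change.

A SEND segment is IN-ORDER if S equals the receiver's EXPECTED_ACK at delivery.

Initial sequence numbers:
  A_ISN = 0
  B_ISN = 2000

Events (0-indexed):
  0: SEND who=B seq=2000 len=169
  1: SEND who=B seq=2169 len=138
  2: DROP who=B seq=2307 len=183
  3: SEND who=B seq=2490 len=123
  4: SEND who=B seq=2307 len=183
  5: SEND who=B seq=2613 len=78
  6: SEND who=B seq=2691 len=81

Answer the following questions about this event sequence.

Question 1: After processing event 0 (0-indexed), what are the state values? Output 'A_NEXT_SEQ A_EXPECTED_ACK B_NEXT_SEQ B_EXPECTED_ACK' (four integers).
After event 0: A_seq=0 A_ack=2169 B_seq=2169 B_ack=0

0 2169 2169 0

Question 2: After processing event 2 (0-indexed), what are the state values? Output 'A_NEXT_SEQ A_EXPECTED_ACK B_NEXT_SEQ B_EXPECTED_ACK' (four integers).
After event 0: A_seq=0 A_ack=2169 B_seq=2169 B_ack=0
After event 1: A_seq=0 A_ack=2307 B_seq=2307 B_ack=0
After event 2: A_seq=0 A_ack=2307 B_seq=2490 B_ack=0

0 2307 2490 0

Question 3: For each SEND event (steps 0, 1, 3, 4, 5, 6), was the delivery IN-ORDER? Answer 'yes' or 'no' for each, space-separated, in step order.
Step 0: SEND seq=2000 -> in-order
Step 1: SEND seq=2169 -> in-order
Step 3: SEND seq=2490 -> out-of-order
Step 4: SEND seq=2307 -> in-order
Step 5: SEND seq=2613 -> in-order
Step 6: SEND seq=2691 -> in-order

Answer: yes yes no yes yes yes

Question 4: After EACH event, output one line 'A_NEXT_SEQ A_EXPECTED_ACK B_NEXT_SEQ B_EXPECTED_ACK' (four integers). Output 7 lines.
0 2169 2169 0
0 2307 2307 0
0 2307 2490 0
0 2307 2613 0
0 2613 2613 0
0 2691 2691 0
0 2772 2772 0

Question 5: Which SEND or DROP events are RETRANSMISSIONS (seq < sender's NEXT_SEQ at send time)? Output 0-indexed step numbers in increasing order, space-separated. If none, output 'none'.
Step 0: SEND seq=2000 -> fresh
Step 1: SEND seq=2169 -> fresh
Step 2: DROP seq=2307 -> fresh
Step 3: SEND seq=2490 -> fresh
Step 4: SEND seq=2307 -> retransmit
Step 5: SEND seq=2613 -> fresh
Step 6: SEND seq=2691 -> fresh

Answer: 4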